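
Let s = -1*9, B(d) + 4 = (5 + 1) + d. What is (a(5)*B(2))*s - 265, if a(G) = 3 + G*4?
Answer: -1093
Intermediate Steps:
B(d) = 2 + d (B(d) = -4 + ((5 + 1) + d) = -4 + (6 + d) = 2 + d)
s = -9
a(G) = 3 + 4*G
(a(5)*B(2))*s - 265 = ((3 + 4*5)*(2 + 2))*(-9) - 265 = ((3 + 20)*4)*(-9) - 265 = (23*4)*(-9) - 265 = 92*(-9) - 265 = -828 - 265 = -1093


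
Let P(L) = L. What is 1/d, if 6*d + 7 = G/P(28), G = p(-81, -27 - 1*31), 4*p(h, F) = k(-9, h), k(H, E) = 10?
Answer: -112/129 ≈ -0.86822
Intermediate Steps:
p(h, F) = 5/2 (p(h, F) = (1/4)*10 = 5/2)
G = 5/2 ≈ 2.5000
d = -129/112 (d = -7/6 + ((5/2)/28)/6 = -7/6 + ((5/2)*(1/28))/6 = -7/6 + (1/6)*(5/56) = -7/6 + 5/336 = -129/112 ≈ -1.1518)
1/d = 1/(-129/112) = -112/129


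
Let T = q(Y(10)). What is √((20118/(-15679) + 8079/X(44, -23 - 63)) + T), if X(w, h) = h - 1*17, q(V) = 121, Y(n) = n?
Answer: √107659100061334/1614937 ≈ 6.4249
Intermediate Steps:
X(w, h) = -17 + h (X(w, h) = h - 17 = -17 + h)
T = 121
√((20118/(-15679) + 8079/X(44, -23 - 63)) + T) = √((20118/(-15679) + 8079/(-17 + (-23 - 63))) + 121) = √((20118*(-1/15679) + 8079/(-17 - 86)) + 121) = √((-20118/15679 + 8079/(-103)) + 121) = √((-20118/15679 + 8079*(-1/103)) + 121) = √((-20118/15679 - 8079/103) + 121) = √(-128742795/1614937 + 121) = √(66664582/1614937) = √107659100061334/1614937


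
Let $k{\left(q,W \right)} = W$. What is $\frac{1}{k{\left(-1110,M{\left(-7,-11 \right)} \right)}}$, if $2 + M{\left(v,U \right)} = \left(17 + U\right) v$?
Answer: $- \frac{1}{44} \approx -0.022727$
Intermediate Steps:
$M{\left(v,U \right)} = -2 + v \left(17 + U\right)$ ($M{\left(v,U \right)} = -2 + \left(17 + U\right) v = -2 + v \left(17 + U\right)$)
$\frac{1}{k{\left(-1110,M{\left(-7,-11 \right)} \right)}} = \frac{1}{-2 + 17 \left(-7\right) - -77} = \frac{1}{-2 - 119 + 77} = \frac{1}{-44} = - \frac{1}{44}$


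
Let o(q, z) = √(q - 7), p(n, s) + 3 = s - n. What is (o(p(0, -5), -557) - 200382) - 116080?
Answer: -316462 + I*√15 ≈ -3.1646e+5 + 3.873*I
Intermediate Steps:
p(n, s) = -3 + s - n (p(n, s) = -3 + (s - n) = -3 + s - n)
o(q, z) = √(-7 + q)
(o(p(0, -5), -557) - 200382) - 116080 = (√(-7 + (-3 - 5 - 1*0)) - 200382) - 116080 = (√(-7 + (-3 - 5 + 0)) - 200382) - 116080 = (√(-7 - 8) - 200382) - 116080 = (√(-15) - 200382) - 116080 = (I*√15 - 200382) - 116080 = (-200382 + I*√15) - 116080 = -316462 + I*√15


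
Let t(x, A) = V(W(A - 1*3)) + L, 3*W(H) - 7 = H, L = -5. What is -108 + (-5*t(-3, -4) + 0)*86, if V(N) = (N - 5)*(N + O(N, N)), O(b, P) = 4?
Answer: 10642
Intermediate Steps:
W(H) = 7/3 + H/3
V(N) = (-5 + N)*(4 + N) (V(N) = (N - 5)*(N + 4) = (-5 + N)*(4 + N))
t(x, A) = -79/3 + (4/3 + A/3)**2 - A/3 (t(x, A) = (-20 + (7/3 + (A - 1*3)/3)**2 - (7/3 + (A - 1*3)/3)) - 5 = (-20 + (7/3 + (A - 3)/3)**2 - (7/3 + (A - 3)/3)) - 5 = (-20 + (7/3 + (-3 + A)/3)**2 - (7/3 + (-3 + A)/3)) - 5 = (-20 + (7/3 + (-1 + A/3))**2 - (7/3 + (-1 + A/3))) - 5 = (-20 + (4/3 + A/3)**2 - (4/3 + A/3)) - 5 = (-20 + (4/3 + A/3)**2 + (-4/3 - A/3)) - 5 = (-64/3 + (4/3 + A/3)**2 - A/3) - 5 = -79/3 + (4/3 + A/3)**2 - A/3)
-108 + (-5*t(-3, -4) + 0)*86 = -108 + (-5*(-221/9 + (1/9)*(-4)**2 + (5/9)*(-4)) + 0)*86 = -108 + (-5*(-221/9 + (1/9)*16 - 20/9) + 0)*86 = -108 + (-5*(-221/9 + 16/9 - 20/9) + 0)*86 = -108 + (-5*(-25) + 0)*86 = -108 + (125 + 0)*86 = -108 + 125*86 = -108 + 10750 = 10642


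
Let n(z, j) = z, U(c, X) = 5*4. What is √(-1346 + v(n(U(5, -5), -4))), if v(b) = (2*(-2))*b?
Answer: I*√1426 ≈ 37.762*I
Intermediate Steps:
U(c, X) = 20
v(b) = -4*b
√(-1346 + v(n(U(5, -5), -4))) = √(-1346 - 4*20) = √(-1346 - 80) = √(-1426) = I*√1426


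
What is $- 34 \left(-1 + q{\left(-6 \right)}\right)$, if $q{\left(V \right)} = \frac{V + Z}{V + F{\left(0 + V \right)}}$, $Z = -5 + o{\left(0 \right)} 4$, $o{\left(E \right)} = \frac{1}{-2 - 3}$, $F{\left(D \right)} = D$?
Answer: $\frac{17}{30} \approx 0.56667$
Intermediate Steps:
$o{\left(E \right)} = - \frac{1}{5}$ ($o{\left(E \right)} = \frac{1}{-5} = - \frac{1}{5}$)
$Z = - \frac{29}{5}$ ($Z = -5 - \frac{4}{5} = - \frac{29}{5} \approx -5.8$)
$q{\left(V \right)} = \frac{- \frac{29}{5} + V}{2 V}$ ($q{\left(V \right)} = \frac{V - \frac{29}{5}}{V + \left(0 + V\right)} = \frac{- \frac{29}{5} + V}{V + V} = \frac{- \frac{29}{5} + V}{2 V}$)
$- 34 \left(-1 + q{\left(-6 \right)}\right) = - 34 \left(-1 + \frac{-29 + 5 \left(-6\right)}{10 \left(-6\right)}\right) = - 34 \left(-1 + \frac{1}{10} \left(- \frac{1}{6}\right) \left(-29 - 30\right)\right) = - 34 \left(-1 + \frac{1}{10} \left(- \frac{1}{6}\right) \left(-59\right)\right) = - 34 \left(-1 + \frac{59}{60}\right) = \left(-34\right) \left(- \frac{1}{60}\right) = \frac{17}{30}$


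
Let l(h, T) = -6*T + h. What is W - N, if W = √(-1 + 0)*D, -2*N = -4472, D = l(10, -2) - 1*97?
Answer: -2236 - 75*I ≈ -2236.0 - 75.0*I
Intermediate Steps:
l(h, T) = h - 6*T
D = -75 (D = (10 - 6*(-2)) - 1*97 = (10 + 12) - 97 = 22 - 97 = -75)
N = 2236 (N = -½*(-4472) = 2236)
W = -75*I (W = √(-1 + 0)*(-75) = √(-1)*(-75) = I*(-75) = -75*I ≈ -75.0*I)
W - N = -75*I - 1*2236 = -75*I - 2236 = -2236 - 75*I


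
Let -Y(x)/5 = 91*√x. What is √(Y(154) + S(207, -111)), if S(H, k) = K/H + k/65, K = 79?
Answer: √(-26673790 - 9152427375*√154)/4485 ≈ 75.151*I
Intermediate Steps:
Y(x) = -455*√x
S(H, k) = 79/H + k/65
√(Y(154) + S(207, -111)) = √(-455*√154 + (79/207 + (1/65)*(-111))) = √(-455*√154 + (79*(1/207) - 111/65)) = √(-455*√154 + (79/207 - 111/65)) = √(-455*√154 - 17842/13455) = √(-17842/13455 - 455*√154)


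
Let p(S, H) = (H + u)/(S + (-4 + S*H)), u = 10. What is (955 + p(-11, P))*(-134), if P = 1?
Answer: -1662873/13 ≈ -1.2791e+5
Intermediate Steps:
p(S, H) = (10 + H)/(-4 + S + H*S) (p(S, H) = (H + 10)/(S + (-4 + S*H)) = (10 + H)/(S + (-4 + H*S)) = (10 + H)/(-4 + S + H*S))
(955 + p(-11, P))*(-134) = (955 + (10 + 1)/(-4 - 11 + 1*(-11)))*(-134) = (955 + 11/(-4 - 11 - 11))*(-134) = (955 + 11/(-26))*(-134) = (955 - 1/26*11)*(-134) = (955 - 11/26)*(-134) = (24819/26)*(-134) = -1662873/13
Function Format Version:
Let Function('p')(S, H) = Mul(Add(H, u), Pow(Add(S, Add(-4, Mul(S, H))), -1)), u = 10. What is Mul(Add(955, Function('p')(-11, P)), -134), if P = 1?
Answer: Rational(-1662873, 13) ≈ -1.2791e+5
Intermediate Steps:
Function('p')(S, H) = Mul(Pow(Add(-4, S, Mul(H, S)), -1), Add(10, H)) (Function('p')(S, H) = Mul(Add(H, 10), Pow(Add(S, Add(-4, Mul(S, H))), -1)) = Mul(Add(10, H), Pow(Add(S, Add(-4, Mul(H, S))), -1)) = Mul(Add(10, H), Pow(Add(-4, S, Mul(H, S)), -1)) = Mul(Pow(Add(-4, S, Mul(H, S)), -1), Add(10, H)))
Mul(Add(955, Function('p')(-11, P)), -134) = Mul(Add(955, Mul(Pow(Add(-4, -11, Mul(1, -11)), -1), Add(10, 1))), -134) = Mul(Add(955, Mul(Pow(Add(-4, -11, -11), -1), 11)), -134) = Mul(Add(955, Mul(Pow(-26, -1), 11)), -134) = Mul(Add(955, Mul(Rational(-1, 26), 11)), -134) = Mul(Add(955, Rational(-11, 26)), -134) = Mul(Rational(24819, 26), -134) = Rational(-1662873, 13)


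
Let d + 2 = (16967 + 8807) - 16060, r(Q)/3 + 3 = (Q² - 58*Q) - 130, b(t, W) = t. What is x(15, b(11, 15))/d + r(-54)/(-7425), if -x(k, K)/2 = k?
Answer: -5752073/2403720 ≈ -2.3930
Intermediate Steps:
x(k, K) = -2*k
r(Q) = -399 - 174*Q + 3*Q² (r(Q) = -9 + 3*((Q² - 58*Q) - 130) = -9 + 3*(-130 + Q² - 58*Q) = -9 + (-390 - 174*Q + 3*Q²) = -399 - 174*Q + 3*Q²)
d = 9712 (d = -2 + ((16967 + 8807) - 16060) = -2 + (25774 - 16060) = -2 + 9714 = 9712)
x(15, b(11, 15))/d + r(-54)/(-7425) = -2*15/9712 + (-399 - 174*(-54) + 3*(-54)²)/(-7425) = -30*1/9712 + (-399 + 9396 + 3*2916)*(-1/7425) = -15/4856 + (-399 + 9396 + 8748)*(-1/7425) = -15/4856 + 17745*(-1/7425) = -15/4856 - 1183/495 = -5752073/2403720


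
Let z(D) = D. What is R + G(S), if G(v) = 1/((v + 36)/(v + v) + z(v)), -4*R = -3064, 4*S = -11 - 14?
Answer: 660958/863 ≈ 765.88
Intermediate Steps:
S = -25/4 (S = (-11 - 14)/4 = (¼)*(-25) = -25/4 ≈ -6.2500)
R = 766 (R = -¼*(-3064) = 766)
G(v) = 1/(v + (36 + v)/(2*v)) (G(v) = 1/((v + 36)/(v + v) + v) = 1/((36 + v)/((2*v)) + v) = 1/((36 + v)*(1/(2*v)) + v) = 1/((36 + v)/(2*v) + v) = 1/(v + (36 + v)/(2*v)))
R + G(S) = 766 + 2*(-25/4)/(36 - 25/4 + 2*(-25/4)²) = 766 + 2*(-25/4)/(36 - 25/4 + 2*(625/16)) = 766 + 2*(-25/4)/(36 - 25/4 + 625/8) = 766 + 2*(-25/4)/(863/8) = 766 + 2*(-25/4)*(8/863) = 766 - 100/863 = 660958/863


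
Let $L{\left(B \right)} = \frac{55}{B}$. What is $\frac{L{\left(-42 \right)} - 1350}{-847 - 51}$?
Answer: $\frac{56755}{37716} \approx 1.5048$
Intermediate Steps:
$\frac{L{\left(-42 \right)} - 1350}{-847 - 51} = \frac{\frac{55}{-42} - 1350}{-847 - 51} = \frac{55 \left(- \frac{1}{42}\right) - 1350}{-898} = \left(- \frac{55}{42} - 1350\right) \left(- \frac{1}{898}\right) = \left(- \frac{56755}{42}\right) \left(- \frac{1}{898}\right) = \frac{56755}{37716}$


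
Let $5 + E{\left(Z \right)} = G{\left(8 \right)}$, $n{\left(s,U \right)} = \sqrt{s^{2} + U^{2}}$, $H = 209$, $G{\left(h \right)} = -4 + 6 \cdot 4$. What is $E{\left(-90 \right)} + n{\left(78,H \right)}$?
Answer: $15 + \sqrt{49765} \approx 238.08$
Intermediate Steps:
$G{\left(h \right)} = 20$ ($G{\left(h \right)} = -4 + 24 = 20$)
$n{\left(s,U \right)} = \sqrt{U^{2} + s^{2}}$
$E{\left(Z \right)} = 15$ ($E{\left(Z \right)} = -5 + 20 = 15$)
$E{\left(-90 \right)} + n{\left(78,H \right)} = 15 + \sqrt{209^{2} + 78^{2}} = 15 + \sqrt{43681 + 6084} = 15 + \sqrt{49765}$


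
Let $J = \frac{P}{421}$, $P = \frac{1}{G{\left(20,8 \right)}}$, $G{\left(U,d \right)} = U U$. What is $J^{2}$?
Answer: $\frac{1}{28358560000} \approx 3.5263 \cdot 10^{-11}$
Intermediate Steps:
$G{\left(U,d \right)} = U^{2}$
$P = \frac{1}{400}$ ($P = \frac{1}{20^{2}} = \frac{1}{400} \approx 0.0025$)
$J = \frac{1}{168400}$ ($J = \frac{1}{400 \cdot 421} = \frac{1}{400} \cdot \frac{1}{421} = \frac{1}{168400} \approx 5.9382 \cdot 10^{-6}$)
$J^{2} = \left(\frac{1}{168400}\right)^{2} = \frac{1}{28358560000}$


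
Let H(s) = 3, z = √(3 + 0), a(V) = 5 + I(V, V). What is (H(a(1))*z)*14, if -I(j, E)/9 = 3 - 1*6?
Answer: 42*√3 ≈ 72.746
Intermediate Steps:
I(j, E) = 27 (I(j, E) = -9*(3 - 1*6) = -9*(3 - 6) = -9*(-3) = 27)
a(V) = 32 (a(V) = 5 + 27 = 32)
z = √3 ≈ 1.7320
(H(a(1))*z)*14 = (3*√3)*14 = 42*√3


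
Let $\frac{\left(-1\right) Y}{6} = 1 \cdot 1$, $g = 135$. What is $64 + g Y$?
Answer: $-746$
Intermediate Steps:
$Y = -6$ ($Y = - 6 \cdot 1 \cdot 1 = \left(-6\right) 1 = -6$)
$64 + g Y = 64 + 135 \left(-6\right) = 64 - 810 = -746$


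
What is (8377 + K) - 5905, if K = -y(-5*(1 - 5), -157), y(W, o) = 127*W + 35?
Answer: -103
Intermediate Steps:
y(W, o) = 35 + 127*W
K = -2575 (K = -(35 + 127*(-5*(1 - 5))) = -(35 + 127*(-5*(-4))) = -(35 + 127*20) = -(35 + 2540) = -1*2575 = -2575)
(8377 + K) - 5905 = (8377 - 2575) - 5905 = 5802 - 5905 = -103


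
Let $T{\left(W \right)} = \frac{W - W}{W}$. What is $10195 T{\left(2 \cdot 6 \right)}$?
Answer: $0$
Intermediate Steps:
$T{\left(W \right)} = 0$ ($T{\left(W \right)} = \frac{0}{W} = 0$)
$10195 T{\left(2 \cdot 6 \right)} = 10195 \cdot 0 = 0$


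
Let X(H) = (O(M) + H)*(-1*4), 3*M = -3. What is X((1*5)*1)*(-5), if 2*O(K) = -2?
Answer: 80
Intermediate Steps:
M = -1 (M = (⅓)*(-3) = -1)
O(K) = -1 (O(K) = (½)*(-2) = -1)
X(H) = 4 - 4*H (X(H) = (-1 + H)*(-1*4) = (-1 + H)*(-4) = 4 - 4*H)
X((1*5)*1)*(-5) = (4 - 4*1*5)*(-5) = (4 - 20)*(-5) = -16*(-5) = 80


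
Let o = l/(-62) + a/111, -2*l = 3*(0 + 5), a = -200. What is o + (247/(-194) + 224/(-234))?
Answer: -203658043/52069212 ≈ -3.9113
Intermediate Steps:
l = -15/2 (l = -3*(0 + 5)/2 = -3*5/2 = -½*15 = -15/2 ≈ -7.5000)
o = -23135/13764 (o = -15/2/(-62) - 200/111 = -15/2*(-1/62) - 200*1/111 = 15/124 - 200/111 = -23135/13764 ≈ -1.6808)
o + (247/(-194) + 224/(-234)) = -23135/13764 + (247/(-194) + 224/(-234)) = -23135/13764 + (247*(-1/194) + 224*(-1/234)) = -23135/13764 + (-247/194 - 112/117) = -23135/13764 - 50627/22698 = -203658043/52069212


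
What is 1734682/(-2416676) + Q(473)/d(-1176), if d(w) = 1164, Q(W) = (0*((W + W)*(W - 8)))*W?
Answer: -867341/1208338 ≈ -0.71780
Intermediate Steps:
Q(W) = 0 (Q(W) = (0*((2*W)*(-8 + W)))*W = (0*(2*W*(-8 + W)))*W = 0*W = 0)
1734682/(-2416676) + Q(473)/d(-1176) = 1734682/(-2416676) + 0/1164 = 1734682*(-1/2416676) + 0*(1/1164) = -867341/1208338 + 0 = -867341/1208338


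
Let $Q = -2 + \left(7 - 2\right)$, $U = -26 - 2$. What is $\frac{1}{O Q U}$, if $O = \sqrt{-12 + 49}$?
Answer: $- \frac{\sqrt{37}}{3108} \approx -0.0019571$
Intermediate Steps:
$U = -28$ ($U = -26 - 2 = -28$)
$Q = 3$ ($Q = -2 + \left(7 - 2\right) = -2 + 5 = 3$)
$O = \sqrt{37} \approx 6.0828$
$\frac{1}{O Q U} = \frac{1}{\sqrt{37} \cdot 3 \left(-28\right)} = \frac{1}{3 \sqrt{37} \left(-28\right)} = \frac{1}{\left(-84\right) \sqrt{37}} = - \frac{\sqrt{37}}{3108}$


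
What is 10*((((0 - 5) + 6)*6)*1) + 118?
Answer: 178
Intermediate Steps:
10*((((0 - 5) + 6)*6)*1) + 118 = 10*(((-5 + 6)*6)*1) + 118 = 10*((1*6)*1) + 118 = 10*(6*1) + 118 = 10*6 + 118 = 60 + 118 = 178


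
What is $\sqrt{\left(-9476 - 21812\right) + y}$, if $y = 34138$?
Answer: $5 \sqrt{114} \approx 53.385$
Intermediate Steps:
$\sqrt{\left(-9476 - 21812\right) + y} = \sqrt{\left(-9476 - 21812\right) + 34138} = \sqrt{-31288 + 34138} = \sqrt{2850} = 5 \sqrt{114}$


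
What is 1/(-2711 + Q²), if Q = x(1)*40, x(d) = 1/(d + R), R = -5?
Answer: -1/2611 ≈ -0.00038300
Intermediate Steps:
x(d) = 1/(-5 + d) (x(d) = 1/(d - 5) = 1/(-5 + d))
Q = -10 (Q = 40/(-5 + 1) = 40/(-4) = -¼*40 = -10)
1/(-2711 + Q²) = 1/(-2711 + (-10)²) = 1/(-2711 + 100) = 1/(-2611) = -1/2611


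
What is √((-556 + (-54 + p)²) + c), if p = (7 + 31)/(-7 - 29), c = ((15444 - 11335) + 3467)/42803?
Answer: √1469331283990105/770454 ≈ 49.752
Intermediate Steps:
c = 7576/42803 (c = (4109 + 3467)*(1/42803) = 7576*(1/42803) = 7576/42803 ≈ 0.17700)
p = -19/18 (p = 38/(-36) = 38*(-1/36) = -19/18 ≈ -1.0556)
√((-556 + (-54 + p)²) + c) = √((-556 + (-54 - 19/18)²) + 7576/42803) = √((-556 + (-991/18)²) + 7576/42803) = √((-556 + 982081/324) + 7576/42803) = √(801937/324 + 7576/42803) = √(34327764035/13868172) = √1469331283990105/770454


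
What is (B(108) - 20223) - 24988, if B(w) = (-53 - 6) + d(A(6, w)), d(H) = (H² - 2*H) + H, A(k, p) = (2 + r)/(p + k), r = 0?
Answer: -147082286/3249 ≈ -45270.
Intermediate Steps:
A(k, p) = 2/(k + p) (A(k, p) = (2 + 0)/(p + k) = 2/(k + p))
d(H) = H² - H
B(w) = -59 + 2*(-1 + 2/(6 + w))/(6 + w) (B(w) = (-53 - 6) + (2/(6 + w))*(-1 + 2/(6 + w)) = -59 + 2*(-1 + 2/(6 + w))/(6 + w))
(B(108) - 20223) - 24988 = ((-8 - 59*(6 + 108)² - 2*108)/(6 + 108)² - 20223) - 24988 = ((-8 - 59*114² - 216)/114² - 20223) - 24988 = ((-8 - 59*12996 - 216)/12996 - 20223) - 24988 = ((-8 - 766764 - 216)/12996 - 20223) - 24988 = ((1/12996)*(-766988) - 20223) - 24988 = (-191747/3249 - 20223) - 24988 = -65896274/3249 - 24988 = -147082286/3249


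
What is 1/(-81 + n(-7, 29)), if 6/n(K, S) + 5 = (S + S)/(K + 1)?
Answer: -22/1791 ≈ -0.012284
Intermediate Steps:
n(K, S) = 6/(-5 + 2*S/(1 + K)) (n(K, S) = 6/(-5 + (S + S)/(K + 1)) = 6/(-5 + (2*S)/(1 + K)) = 6/(-5 + 2*S/(1 + K)))
1/(-81 + n(-7, 29)) = 1/(-81 + 6*(-1 - 1*(-7))/(5 - 2*29 + 5*(-7))) = 1/(-81 + 6*(-1 + 7)/(5 - 58 - 35)) = 1/(-81 + 6*6/(-88)) = 1/(-81 + 6*(-1/88)*6) = 1/(-81 - 9/22) = 1/(-1791/22) = -22/1791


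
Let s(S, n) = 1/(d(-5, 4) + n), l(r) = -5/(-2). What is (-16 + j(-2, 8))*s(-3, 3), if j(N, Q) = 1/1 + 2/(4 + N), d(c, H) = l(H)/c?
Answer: -28/5 ≈ -5.6000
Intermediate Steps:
l(r) = 5/2 (l(r) = -5*(-½) = 5/2)
d(c, H) = 5/(2*c)
j(N, Q) = 1 + 2/(4 + N) (j(N, Q) = 1*1 + 2/(4 + N) = 1 + 2/(4 + N))
s(S, n) = 1/(-½ + n) (s(S, n) = 1/((5/2)/(-5) + n) = 1/((5/2)*(-⅕) + n) = 1/(-½ + n))
(-16 + j(-2, 8))*s(-3, 3) = (-16 + (6 - 2)/(4 - 2))*(2/(-1 + 2*3)) = (-16 + 4/2)*(2/(-1 + 6)) = (-16 + (½)*4)*(2/5) = (-16 + 2)*(2*(⅕)) = -14*⅖ = -28/5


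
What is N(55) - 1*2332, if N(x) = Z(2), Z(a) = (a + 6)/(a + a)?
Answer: -2330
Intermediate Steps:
Z(a) = (6 + a)/(2*a) (Z(a) = (6 + a)/((2*a)) = (6 + a)*(1/(2*a)) = (6 + a)/(2*a))
N(x) = 2 (N(x) = (½)*(6 + 2)/2 = (½)*(½)*8 = 2)
N(55) - 1*2332 = 2 - 1*2332 = 2 - 2332 = -2330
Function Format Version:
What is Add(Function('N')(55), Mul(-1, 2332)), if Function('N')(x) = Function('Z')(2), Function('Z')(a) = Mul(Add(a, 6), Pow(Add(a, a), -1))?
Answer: -2330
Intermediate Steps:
Function('Z')(a) = Mul(Rational(1, 2), Pow(a, -1), Add(6, a)) (Function('Z')(a) = Mul(Add(6, a), Pow(Mul(2, a), -1)) = Mul(Add(6, a), Mul(Rational(1, 2), Pow(a, -1))) = Mul(Rational(1, 2), Pow(a, -1), Add(6, a)))
Function('N')(x) = 2 (Function('N')(x) = Mul(Rational(1, 2), Pow(2, -1), Add(6, 2)) = Mul(Rational(1, 2), Rational(1, 2), 8) = 2)
Add(Function('N')(55), Mul(-1, 2332)) = Add(2, Mul(-1, 2332)) = Add(2, -2332) = -2330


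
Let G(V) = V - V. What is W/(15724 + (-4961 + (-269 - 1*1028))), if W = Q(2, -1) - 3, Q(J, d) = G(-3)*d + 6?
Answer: 3/9466 ≈ 0.00031692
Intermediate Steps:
G(V) = 0
Q(J, d) = 6 (Q(J, d) = 0*d + 6 = 0 + 6 = 6)
W = 3 (W = 6 - 3 = 3)
W/(15724 + (-4961 + (-269 - 1*1028))) = 3/(15724 + (-4961 + (-269 - 1*1028))) = 3/(15724 + (-4961 + (-269 - 1028))) = 3/(15724 + (-4961 - 1297)) = 3/(15724 - 6258) = 3/9466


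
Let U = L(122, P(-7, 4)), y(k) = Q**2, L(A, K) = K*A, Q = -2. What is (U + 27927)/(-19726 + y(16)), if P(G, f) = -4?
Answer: -27439/19722 ≈ -1.3913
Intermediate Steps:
L(A, K) = A*K
y(k) = 4 (y(k) = (-2)**2 = 4)
U = -488 (U = 122*(-4) = -488)
(U + 27927)/(-19726 + y(16)) = (-488 + 27927)/(-19726 + 4) = 27439/(-19722) = 27439*(-1/19722) = -27439/19722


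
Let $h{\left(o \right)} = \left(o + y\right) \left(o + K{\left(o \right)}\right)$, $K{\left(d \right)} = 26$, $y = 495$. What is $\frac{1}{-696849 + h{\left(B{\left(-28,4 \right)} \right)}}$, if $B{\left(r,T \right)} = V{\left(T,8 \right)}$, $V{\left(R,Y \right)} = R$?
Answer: $- \frac{1}{681879} \approx -1.4665 \cdot 10^{-6}$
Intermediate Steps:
$B{\left(r,T \right)} = T$
$h{\left(o \right)} = \left(26 + o\right) \left(495 + o\right)$ ($h{\left(o \right)} = \left(o + 495\right) \left(o + 26\right) = \left(495 + o\right) \left(26 + o\right) = \left(26 + o\right) \left(495 + o\right)$)
$\frac{1}{-696849 + h{\left(B{\left(-28,4 \right)} \right)}} = \frac{1}{-696849 + \left(12870 + 4^{2} + 521 \cdot 4\right)} = \frac{1}{-696849 + \left(12870 + 16 + 2084\right)} = \frac{1}{-696849 + 14970} = \frac{1}{-681879} = - \frac{1}{681879}$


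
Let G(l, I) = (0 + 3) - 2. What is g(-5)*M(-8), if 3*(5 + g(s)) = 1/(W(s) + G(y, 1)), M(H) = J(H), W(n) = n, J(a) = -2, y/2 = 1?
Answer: 61/6 ≈ 10.167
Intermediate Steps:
y = 2 (y = 2*1 = 2)
G(l, I) = 1 (G(l, I) = 3 - 2 = 1)
M(H) = -2
g(s) = -5 + 1/(3*(1 + s)) (g(s) = -5 + 1/(3*(s + 1)) = -5 + 1/(3*(1 + s)))
g(-5)*M(-8) = ((-14 - 15*(-5))/(3*(1 - 5)))*(-2) = ((1/3)*(-14 + 75)/(-4))*(-2) = ((1/3)*(-1/4)*61)*(-2) = -61/12*(-2) = 61/6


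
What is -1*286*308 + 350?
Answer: -87738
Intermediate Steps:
-1*286*308 + 350 = -286*308 + 350 = -88088 + 350 = -87738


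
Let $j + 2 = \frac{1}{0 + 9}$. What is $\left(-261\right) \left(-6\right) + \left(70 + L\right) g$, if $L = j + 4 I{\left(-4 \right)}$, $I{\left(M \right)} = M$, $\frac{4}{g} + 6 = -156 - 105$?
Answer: $\frac{3761222}{2403} \approx 1565.2$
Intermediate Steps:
$g = - \frac{4}{267}$ ($g = \frac{4}{-6 - 261} = \frac{4}{-267} = 4 \left(- \frac{1}{267}\right) = - \frac{4}{267} \approx -0.014981$)
$j = - \frac{17}{9}$ ($j = -2 + \frac{1}{0 + 9} = -2 + \frac{1}{9} = - \frac{17}{9} \approx -1.8889$)
$L = - \frac{161}{9}$ ($L = - \frac{17}{9} + 4 \left(-4\right) = - \frac{17}{9} - 16 = - \frac{161}{9} \approx -17.889$)
$\left(-261\right) \left(-6\right) + \left(70 + L\right) g = \left(-261\right) \left(-6\right) + \left(70 - \frac{161}{9}\right) \left(- \frac{4}{267}\right) = 1566 + \frac{469}{9} \left(- \frac{4}{267}\right) = 1566 - \frac{1876}{2403} = \frac{3761222}{2403}$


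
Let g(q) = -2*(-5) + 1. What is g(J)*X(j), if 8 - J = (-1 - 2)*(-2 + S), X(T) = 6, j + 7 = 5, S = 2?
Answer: 66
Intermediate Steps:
j = -2 (j = -7 + 5 = -2)
J = 8 (J = 8 - (-1 - 2)*(-2 + 2) = 8 - (-3)*0 = 8 - 1*0 = 8 + 0 = 8)
g(q) = 11 (g(q) = 10 + 1 = 11)
g(J)*X(j) = 11*6 = 66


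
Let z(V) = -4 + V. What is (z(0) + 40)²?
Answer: 1296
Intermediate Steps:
(z(0) + 40)² = ((-4 + 0) + 40)² = (-4 + 40)² = 36² = 1296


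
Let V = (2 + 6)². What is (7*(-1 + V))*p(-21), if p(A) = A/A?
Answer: 441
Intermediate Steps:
V = 64 (V = 8² = 64)
p(A) = 1
(7*(-1 + V))*p(-21) = (7*(-1 + 64))*1 = (7*63)*1 = 441*1 = 441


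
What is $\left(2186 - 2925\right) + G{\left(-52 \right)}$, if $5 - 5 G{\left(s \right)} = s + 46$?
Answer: $- \frac{3684}{5} \approx -736.8$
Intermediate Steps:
$G{\left(s \right)} = - \frac{41}{5} - \frac{s}{5}$ ($G{\left(s \right)} = 1 - \frac{s + 46}{5} = 1 - \frac{46 + s}{5} = 1 - \left(\frac{46}{5} + \frac{s}{5}\right) = - \frac{41}{5} - \frac{s}{5}$)
$\left(2186 - 2925\right) + G{\left(-52 \right)} = \left(2186 - 2925\right) - - \frac{11}{5} = -739 + \left(- \frac{41}{5} + \frac{52}{5}\right) = -739 + \frac{11}{5} = - \frac{3684}{5}$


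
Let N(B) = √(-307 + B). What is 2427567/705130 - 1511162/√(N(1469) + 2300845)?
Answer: 2427567/705130 - 1511162/√(2300845 + √1162) ≈ -992.80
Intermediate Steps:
2427567/705130 - 1511162/√(N(1469) + 2300845) = 2427567/705130 - 1511162/√(√(-307 + 1469) + 2300845) = 2427567*(1/705130) - 1511162/√(√1162 + 2300845) = 2427567/705130 - 1511162/√(2300845 + √1162)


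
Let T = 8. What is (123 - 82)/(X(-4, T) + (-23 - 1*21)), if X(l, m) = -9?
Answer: -41/53 ≈ -0.77359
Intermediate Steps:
(123 - 82)/(X(-4, T) + (-23 - 1*21)) = (123 - 82)/(-9 + (-23 - 1*21)) = 41/(-9 + (-23 - 21)) = 41/(-9 - 44) = 41/(-53) = -1/53*41 = -41/53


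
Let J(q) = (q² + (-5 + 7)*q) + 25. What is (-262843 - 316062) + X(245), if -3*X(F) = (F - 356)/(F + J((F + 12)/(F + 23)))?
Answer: -11344382394817/19596281 ≈ -5.7891e+5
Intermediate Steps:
J(q) = 25 + q² + 2*q (J(q) = (q² + 2*q) + 25 = 25 + q² + 2*q)
X(F) = -(-356 + F)/(3*(25 + F + (12 + F)²/(23 + F)² + 2*(12 + F)/(23 + F))) (X(F) = -(F - 356)/(3*(F + (25 + ((F + 12)/(F + 23))² + 2*((F + 12)/(F + 23))))) = -(-356 + F)/(3*(F + (25 + ((12 + F)/(23 + F))² + 2*((12 + F)/(23 + F))))) = -(-356 + F)/(3*(F + (25 + (12 + F)²/(23 + F)² + 2*(12 + F)/(23 + F)))) = -(-356 + F)/(3*(25 + F + (12 + F)²/(23 + F)² + 2*(12 + F)/(23 + F))))
(-262843 - 316062) + X(245) = (-262843 - 316062) + (188324 - 1*245³ + 310*245² + 15847*245)/(3*(13921 + 245³ + 74*245² + 1773*245)) = -578905 + (188324 - 1*14706125 + 310*60025 + 3882515)/(3*(13921 + 14706125 + 74*60025 + 434385)) = -578905 + (188324 - 14706125 + 18607750 + 3882515)/(3*(13921 + 14706125 + 4441850 + 434385)) = -578905 + (⅓)*7972464/19596281 = -578905 + (⅓)*(1/19596281)*7972464 = -578905 + 2657488/19596281 = -11344382394817/19596281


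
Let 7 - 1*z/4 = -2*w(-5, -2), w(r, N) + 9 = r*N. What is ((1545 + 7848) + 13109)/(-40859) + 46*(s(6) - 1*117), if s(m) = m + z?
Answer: -140986052/40859 ≈ -3450.6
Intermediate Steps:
w(r, N) = -9 + N*r (w(r, N) = -9 + r*N = -9 + N*r)
z = 36 (z = 28 - (-8)*(-9 - 2*(-5)) = 28 - (-8)*(-9 + 10) = 28 - (-8) = 28 - 4*(-2) = 28 + 8 = 36)
s(m) = 36 + m (s(m) = m + 36 = 36 + m)
((1545 + 7848) + 13109)/(-40859) + 46*(s(6) - 1*117) = ((1545 + 7848) + 13109)/(-40859) + 46*((36 + 6) - 1*117) = (9393 + 13109)*(-1/40859) + 46*(42 - 117) = 22502*(-1/40859) + 46*(-75) = -22502/40859 - 3450 = -140986052/40859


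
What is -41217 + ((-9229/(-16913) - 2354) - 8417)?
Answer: -879263815/16913 ≈ -51987.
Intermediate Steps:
-41217 + ((-9229/(-16913) - 2354) - 8417) = -41217 + ((-9229*(-1/16913) - 2354) - 8417) = -41217 + ((9229/16913 - 2354) - 8417) = -41217 + (-39803973/16913 - 8417) = -41217 - 182160694/16913 = -879263815/16913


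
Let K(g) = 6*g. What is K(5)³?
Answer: 27000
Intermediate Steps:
K(5)³ = (6*5)³ = 30³ = 27000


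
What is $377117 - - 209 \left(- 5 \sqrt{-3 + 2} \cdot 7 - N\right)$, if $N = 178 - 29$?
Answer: $345976 - 7315 i \approx 3.4598 \cdot 10^{5} - 7315.0 i$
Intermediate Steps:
$N = 149$
$377117 - - 209 \left(- 5 \sqrt{-3 + 2} \cdot 7 - N\right) = 377117 - - 209 \left(- 5 \sqrt{-3 + 2} \cdot 7 - 149\right) = 377117 - - 209 \left(- 5 \sqrt{-1} \cdot 7 - 149\right) = 377117 - - 209 \left(- 5 i 7 - 149\right) = 377117 - - 209 \left(- 35 i - 149\right) = 377117 - - 209 \left(-149 - 35 i\right) = 377117 - \left(31141 + 7315 i\right) = 345976 - 7315 i$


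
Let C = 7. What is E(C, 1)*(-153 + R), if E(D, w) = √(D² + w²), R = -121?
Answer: -1370*√2 ≈ -1937.5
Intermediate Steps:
E(C, 1)*(-153 + R) = √(7² + 1²)*(-153 - 121) = √(49 + 1)*(-274) = √50*(-274) = (5*√2)*(-274) = -1370*√2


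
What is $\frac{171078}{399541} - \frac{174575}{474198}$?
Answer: $\frac{11374975369}{189461543118} \approx 0.060038$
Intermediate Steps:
$\frac{171078}{399541} - \frac{174575}{474198} = \frac{11374975369}{189461543118}$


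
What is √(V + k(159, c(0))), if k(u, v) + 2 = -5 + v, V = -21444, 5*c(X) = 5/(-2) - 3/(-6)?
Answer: I*√536285/5 ≈ 146.46*I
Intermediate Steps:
c(X) = -⅖ (c(X) = (5/(-2) - 3/(-6))/5 = (5*(-½) - 3*(-⅙))/5 = (-5/2 + ½)/5 = (⅕)*(-2) = -⅖)
k(u, v) = -7 + v (k(u, v) = -2 + (-5 + v) = -7 + v)
√(V + k(159, c(0))) = √(-21444 + (-7 - ⅖)) = √(-21444 - 37/5) = √(-107257/5) = I*√536285/5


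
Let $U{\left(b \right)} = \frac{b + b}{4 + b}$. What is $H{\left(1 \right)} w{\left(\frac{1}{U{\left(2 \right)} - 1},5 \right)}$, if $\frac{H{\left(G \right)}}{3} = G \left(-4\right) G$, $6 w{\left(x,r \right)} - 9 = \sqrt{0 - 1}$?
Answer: $-18 - 2 i \approx -18.0 - 2.0 i$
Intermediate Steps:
$U{\left(b \right)} = \frac{2 b}{4 + b}$
$w{\left(x,r \right)} = \frac{3}{2} + \frac{i}{6}$ ($w{\left(x,r \right)} = \frac{3}{2} + \frac{\sqrt{0 - 1}}{6} = \frac{3}{2} + \frac{\sqrt{-1}}{6} = \frac{3}{2} + \frac{i}{6}$)
$H{\left(G \right)} = - 12 G^{2}$ ($H{\left(G \right)} = 3 G \left(-4\right) G = 3 - 4 G G = 3 \left(- 4 G^{2}\right) = - 12 G^{2}$)
$H{\left(1 \right)} w{\left(\frac{1}{U{\left(2 \right)} - 1},5 \right)} = - 12 \cdot 1^{2} \left(\frac{3}{2} + \frac{i}{6}\right) = \left(-12\right) 1 \left(\frac{3}{2} + \frac{i}{6}\right) = - 12 \left(\frac{3}{2} + \frac{i}{6}\right) = -18 - 2 i$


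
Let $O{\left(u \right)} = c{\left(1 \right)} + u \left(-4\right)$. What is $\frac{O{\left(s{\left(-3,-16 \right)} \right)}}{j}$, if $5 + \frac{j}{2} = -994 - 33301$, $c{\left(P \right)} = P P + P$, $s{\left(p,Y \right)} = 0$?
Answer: $- \frac{1}{34300} \approx -2.9155 \cdot 10^{-5}$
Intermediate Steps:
$c{\left(P \right)} = P + P^{2}$ ($c{\left(P \right)} = P^{2} + P = P + P^{2}$)
$O{\left(u \right)} = 2 - 4 u$ ($O{\left(u \right)} = 1 \left(1 + 1\right) + u \left(-4\right) = 1 \cdot 2 - 4 u = 2 - 4 u$)
$j = -68600$ ($j = -10 + 2 \left(-994 - 33301\right) = -10 + 2 \left(-34295\right) = -10 - 68590 = -68600$)
$\frac{O{\left(s{\left(-3,-16 \right)} \right)}}{j} = \frac{2 - 0}{-68600} = \left(2 + 0\right) \left(- \frac{1}{68600}\right) = 2 \left(- \frac{1}{68600}\right) = - \frac{1}{34300}$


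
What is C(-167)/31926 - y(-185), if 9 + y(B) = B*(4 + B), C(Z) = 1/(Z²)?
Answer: -29806501947863/890384214 ≈ -33476.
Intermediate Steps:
C(Z) = Z⁻²
y(B) = -9 + B*(4 + B)
C(-167)/31926 - y(-185) = 1/((-167)²*31926) - (-9 + (-185)² + 4*(-185)) = (1/27889)*(1/31926) - (-9 + 34225 - 740) = 1/890384214 - 1*33476 = 1/890384214 - 33476 = -29806501947863/890384214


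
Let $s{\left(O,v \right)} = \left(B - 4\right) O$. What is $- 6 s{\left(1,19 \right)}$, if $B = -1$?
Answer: $30$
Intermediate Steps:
$s{\left(O,v \right)} = - 5 O$ ($s{\left(O,v \right)} = \left(-1 - 4\right) O = - 5 O$)
$- 6 s{\left(1,19 \right)} = - 6 \left(\left(-5\right) 1\right) = \left(-6\right) \left(-5\right) = 30$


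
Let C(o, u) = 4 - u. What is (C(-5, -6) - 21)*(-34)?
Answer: 374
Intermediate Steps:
(C(-5, -6) - 21)*(-34) = ((4 - 1*(-6)) - 21)*(-34) = ((4 + 6) - 21)*(-34) = (10 - 21)*(-34) = -11*(-34) = 374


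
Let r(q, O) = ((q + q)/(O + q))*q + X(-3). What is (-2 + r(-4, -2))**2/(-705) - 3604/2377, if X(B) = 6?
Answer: -22905412/15082065 ≈ -1.5187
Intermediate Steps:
r(q, O) = 6 + 2*q**2/(O + q) (r(q, O) = ((q + q)/(O + q))*q + 6 = ((2*q)/(O + q))*q + 6 = (2*q/(O + q))*q + 6 = 2*q**2/(O + q) + 6 = 6 + 2*q**2/(O + q))
(-2 + r(-4, -2))**2/(-705) - 3604/2377 = (-2 + 2*((-4)**2 + 3*(-2) + 3*(-4))/(-2 - 4))**2/(-705) - 3604/2377 = (-2 + 2*(16 - 6 - 12)/(-6))**2*(-1/705) - 3604*1/2377 = (-2 + 2*(-1/6)*(-2))**2*(-1/705) - 3604/2377 = (-2 + 2/3)**2*(-1/705) - 3604/2377 = (-4/3)**2*(-1/705) - 3604/2377 = (16/9)*(-1/705) - 3604/2377 = -16/6345 - 3604/2377 = -22905412/15082065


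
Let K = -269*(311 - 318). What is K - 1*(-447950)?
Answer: 449833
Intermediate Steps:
K = 1883 (K = -269*(-7) = 1883)
K - 1*(-447950) = 1883 - 1*(-447950) = 1883 + 447950 = 449833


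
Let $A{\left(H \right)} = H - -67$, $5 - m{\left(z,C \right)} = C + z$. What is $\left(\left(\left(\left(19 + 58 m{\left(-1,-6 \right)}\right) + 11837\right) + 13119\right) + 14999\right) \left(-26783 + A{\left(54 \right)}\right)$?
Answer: $-1084343540$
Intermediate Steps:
$m{\left(z,C \right)} = 5 - C - z$ ($m{\left(z,C \right)} = 5 - \left(C + z\right) = 5 - C - z$)
$A{\left(H \right)} = 67 + H$ ($A{\left(H \right)} = H + 67 = 67 + H$)
$\left(\left(\left(\left(19 + 58 m{\left(-1,-6 \right)}\right) + 11837\right) + 13119\right) + 14999\right) \left(-26783 + A{\left(54 \right)}\right) = \left(\left(\left(\left(19 + 58 \left(5 - -6 - -1\right)\right) + 11837\right) + 13119\right) + 14999\right) \left(-26783 + \left(67 + 54\right)\right) = \left(\left(\left(\left(19 + 58 \left(5 + 6 + 1\right)\right) + 11837\right) + 13119\right) + 14999\right) \left(-26783 + 121\right) = \left(\left(\left(\left(19 + 58 \cdot 12\right) + 11837\right) + 13119\right) + 14999\right) \left(-26662\right) = \left(\left(\left(\left(19 + 696\right) + 11837\right) + 13119\right) + 14999\right) \left(-26662\right) = \left(\left(\left(715 + 11837\right) + 13119\right) + 14999\right) \left(-26662\right) = \left(\left(12552 + 13119\right) + 14999\right) \left(-26662\right) = \left(25671 + 14999\right) \left(-26662\right) = 40670 \left(-26662\right) = -1084343540$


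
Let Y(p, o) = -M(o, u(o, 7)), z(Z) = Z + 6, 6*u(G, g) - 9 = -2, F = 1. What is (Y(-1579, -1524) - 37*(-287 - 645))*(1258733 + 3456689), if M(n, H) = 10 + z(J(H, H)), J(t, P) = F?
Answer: 162526450074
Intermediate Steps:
u(G, g) = 7/6 (u(G, g) = 3/2 + (1/6)*(-2) = 3/2 - 1/3 = 7/6)
J(t, P) = 1
z(Z) = 6 + Z
M(n, H) = 17 (M(n, H) = 10 + (6 + 1) = 10 + 7 = 17)
Y(p, o) = -17 (Y(p, o) = -1*17 = -17)
(Y(-1579, -1524) - 37*(-287 - 645))*(1258733 + 3456689) = (-17 - 37*(-287 - 645))*(1258733 + 3456689) = (-17 - 37*(-932))*4715422 = (-17 + 34484)*4715422 = 34467*4715422 = 162526450074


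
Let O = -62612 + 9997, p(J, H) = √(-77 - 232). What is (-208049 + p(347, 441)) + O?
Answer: -260664 + I*√309 ≈ -2.6066e+5 + 17.578*I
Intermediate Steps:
p(J, H) = I*√309 (p(J, H) = √(-309) = I*√309)
O = -52615
(-208049 + p(347, 441)) + O = (-208049 + I*√309) - 52615 = -260664 + I*√309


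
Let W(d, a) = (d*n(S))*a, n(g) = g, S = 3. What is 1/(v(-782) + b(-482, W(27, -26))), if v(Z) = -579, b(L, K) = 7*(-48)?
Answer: -1/915 ≈ -0.0010929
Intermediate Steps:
W(d, a) = 3*a*d (W(d, a) = (d*3)*a = (3*d)*a = 3*a*d)
b(L, K) = -336
1/(v(-782) + b(-482, W(27, -26))) = 1/(-579 - 336) = 1/(-915) = -1/915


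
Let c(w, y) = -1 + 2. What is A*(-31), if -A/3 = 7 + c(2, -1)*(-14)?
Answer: -651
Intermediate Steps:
c(w, y) = 1
A = 21 (A = -3*(7 + 1*(-14)) = -3*(7 - 14) = -3*(-7) = 21)
A*(-31) = 21*(-31) = -651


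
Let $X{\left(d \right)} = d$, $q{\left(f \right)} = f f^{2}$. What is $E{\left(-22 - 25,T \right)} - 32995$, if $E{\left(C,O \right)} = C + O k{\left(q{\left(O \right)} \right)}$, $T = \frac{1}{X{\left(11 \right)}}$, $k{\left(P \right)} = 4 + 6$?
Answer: $- \frac{363452}{11} \approx -33041.0$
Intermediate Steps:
$q{\left(f \right)} = f^{3}$
$k{\left(P \right)} = 10$
$T = \frac{1}{11} \approx 0.090909$
$E{\left(C,O \right)} = C + 10 O$ ($E{\left(C,O \right)} = C + O 10 = C + 10 O$)
$E{\left(-22 - 25,T \right)} - 32995 = \left(\left(-22 - 25\right) + 10 \cdot \frac{1}{11}\right) - 32995 = \left(\left(-22 - 25\right) + \frac{10}{11}\right) - 32995 = \left(-47 + \frac{10}{11}\right) - 32995 = - \frac{507}{11} - 32995 = - \frac{363452}{11}$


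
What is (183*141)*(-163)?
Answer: -4205889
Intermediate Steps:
(183*141)*(-163) = 25803*(-163) = -4205889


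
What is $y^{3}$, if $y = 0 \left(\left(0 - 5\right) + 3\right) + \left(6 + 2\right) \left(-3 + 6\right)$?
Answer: $13824$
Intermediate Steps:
$y = 24$ ($y = 0 \left(-5 + 3\right) + 8 \cdot 3 = 0 \left(-2\right) + 24 = 0 + 24 = 24$)
$y^{3} = 24^{3} = 13824$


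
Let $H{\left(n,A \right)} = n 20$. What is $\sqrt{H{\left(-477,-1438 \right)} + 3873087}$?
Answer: $3 \sqrt{429283} \approx 1965.6$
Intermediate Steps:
$H{\left(n,A \right)} = 20 n$
$\sqrt{H{\left(-477,-1438 \right)} + 3873087} = \sqrt{20 \left(-477\right) + 3873087} = \sqrt{-9540 + 3873087} = \sqrt{3863547} = 3 \sqrt{429283}$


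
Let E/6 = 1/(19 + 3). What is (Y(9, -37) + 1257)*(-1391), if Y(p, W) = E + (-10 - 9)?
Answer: -18946811/11 ≈ -1.7224e+6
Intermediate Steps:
E = 3/11 (E = 6/(19 + 3) = 6/22 = 6*(1/22) = 3/11 ≈ 0.27273)
Y(p, W) = -206/11 (Y(p, W) = 3/11 + (-10 - 9) = 3/11 - 19 = -206/11)
(Y(9, -37) + 1257)*(-1391) = (-206/11 + 1257)*(-1391) = (13621/11)*(-1391) = -18946811/11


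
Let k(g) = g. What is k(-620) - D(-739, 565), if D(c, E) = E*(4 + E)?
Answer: -322105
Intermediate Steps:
k(-620) - D(-739, 565) = -620 - 565*(4 + 565) = -620 - 565*569 = -620 - 1*321485 = -620 - 321485 = -322105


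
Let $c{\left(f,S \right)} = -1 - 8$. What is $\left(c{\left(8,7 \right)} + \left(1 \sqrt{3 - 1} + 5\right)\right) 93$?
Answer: $-372 + 93 \sqrt{2} \approx -240.48$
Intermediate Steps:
$c{\left(f,S \right)} = -9$ ($c{\left(f,S \right)} = -1 - 8 = -9$)
$\left(c{\left(8,7 \right)} + \left(1 \sqrt{3 - 1} + 5\right)\right) 93 = \left(-9 + \left(1 \sqrt{3 - 1} + 5\right)\right) 93 = \left(-9 + \left(1 \sqrt{2} + 5\right)\right) 93 = \left(-9 + \left(\sqrt{2} + 5\right)\right) 93 = \left(-9 + \left(5 + \sqrt{2}\right)\right) 93 = \left(-4 + \sqrt{2}\right) 93 = -372 + 93 \sqrt{2}$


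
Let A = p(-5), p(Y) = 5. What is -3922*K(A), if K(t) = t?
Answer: -19610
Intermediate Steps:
A = 5
-3922*K(A) = -3922*5 = -19610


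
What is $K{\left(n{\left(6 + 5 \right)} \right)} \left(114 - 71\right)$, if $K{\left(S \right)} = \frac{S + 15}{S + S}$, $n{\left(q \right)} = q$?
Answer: $\frac{559}{11} \approx 50.818$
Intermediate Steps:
$K{\left(S \right)} = \frac{15 + S}{2 S}$
$K{\left(n{\left(6 + 5 \right)} \right)} \left(114 - 71\right) = \frac{15 + \left(6 + 5\right)}{2 \left(6 + 5\right)} \left(114 - 71\right) = \frac{15 + 11}{2 \cdot 11} \cdot 43 = \frac{1}{2} \cdot \frac{1}{11} \cdot 26 \cdot 43 = \frac{13}{11} \cdot 43 = \frac{559}{11}$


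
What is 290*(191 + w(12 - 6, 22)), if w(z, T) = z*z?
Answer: 65830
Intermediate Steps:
w(z, T) = z²
290*(191 + w(12 - 6, 22)) = 290*(191 + (12 - 6)²) = 290*(191 + 6²) = 290*(191 + 36) = 290*227 = 65830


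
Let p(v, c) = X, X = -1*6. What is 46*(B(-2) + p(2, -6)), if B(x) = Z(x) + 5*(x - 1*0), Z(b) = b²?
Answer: -552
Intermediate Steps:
X = -6
p(v, c) = -6
B(x) = x² + 5*x (B(x) = x² + 5*(x - 1*0) = x² + 5*(x + 0) = x² + 5*x)
46*(B(-2) + p(2, -6)) = 46*(-2*(5 - 2) - 6) = 46*(-2*3 - 6) = 46*(-6 - 6) = 46*(-12) = -552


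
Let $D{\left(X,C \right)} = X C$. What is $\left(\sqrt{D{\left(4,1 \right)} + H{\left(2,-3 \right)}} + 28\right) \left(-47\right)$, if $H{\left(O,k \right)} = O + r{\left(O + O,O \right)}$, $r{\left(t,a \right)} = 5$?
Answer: $-1316 - 47 \sqrt{11} \approx -1471.9$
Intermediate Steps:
$H{\left(O,k \right)} = 5 + O$ ($H{\left(O,k \right)} = O + 5 = 5 + O$)
$D{\left(X,C \right)} = C X$
$\left(\sqrt{D{\left(4,1 \right)} + H{\left(2,-3 \right)}} + 28\right) \left(-47\right) = \left(\sqrt{1 \cdot 4 + \left(5 + 2\right)} + 28\right) \left(-47\right) = \left(\sqrt{4 + 7} + 28\right) \left(-47\right) = \left(\sqrt{11} + 28\right) \left(-47\right) = \left(28 + \sqrt{11}\right) \left(-47\right) = -1316 - 47 \sqrt{11}$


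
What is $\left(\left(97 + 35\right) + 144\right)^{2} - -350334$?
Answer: $426510$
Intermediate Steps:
$\left(\left(97 + 35\right) + 144\right)^{2} - -350334 = \left(132 + 144\right)^{2} + 350334 = 276^{2} + 350334 = 76176 + 350334 = 426510$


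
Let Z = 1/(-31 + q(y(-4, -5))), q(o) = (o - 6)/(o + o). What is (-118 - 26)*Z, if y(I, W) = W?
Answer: 1440/299 ≈ 4.8161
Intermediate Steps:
q(o) = (-6 + o)/(2*o) (q(o) = (-6 + o)/((2*o)) = (-6 + o)*(1/(2*o)) = (-6 + o)/(2*o))
Z = -10/299 (Z = 1/(-31 + (1/2)*(-6 - 5)/(-5)) = 1/(-31 + (1/2)*(-1/5)*(-11)) = 1/(-31 + 11/10) = 1/(-299/10) = -10/299 ≈ -0.033445)
(-118 - 26)*Z = (-118 - 26)*(-10/299) = -144*(-10/299) = 1440/299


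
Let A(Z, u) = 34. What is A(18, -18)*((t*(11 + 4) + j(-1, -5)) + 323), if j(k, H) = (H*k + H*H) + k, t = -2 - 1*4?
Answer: 8908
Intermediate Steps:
t = -6 (t = -2 - 4 = -6)
j(k, H) = k + H² + H*k (j(k, H) = (H*k + H²) + k = (H² + H*k) + k = k + H² + H*k)
A(18, -18)*((t*(11 + 4) + j(-1, -5)) + 323) = 34*((-6*(11 + 4) + (-1 + (-5)² - 5*(-1))) + 323) = 34*((-6*15 + (-1 + 25 + 5)) + 323) = 34*((-90 + 29) + 323) = 34*(-61 + 323) = 34*262 = 8908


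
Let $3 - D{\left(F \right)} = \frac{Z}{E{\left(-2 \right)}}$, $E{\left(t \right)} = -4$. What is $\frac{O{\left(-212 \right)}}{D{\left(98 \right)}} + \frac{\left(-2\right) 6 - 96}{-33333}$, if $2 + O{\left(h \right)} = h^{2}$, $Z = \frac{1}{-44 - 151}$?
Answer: $\frac{389493522564}{25988629} \approx 14987.0$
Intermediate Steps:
$Z = - \frac{1}{195}$ ($Z = \frac{1}{-195} = - \frac{1}{195} \approx -0.0051282$)
$O{\left(h \right)} = -2 + h^{2}$
$D{\left(F \right)} = \frac{2339}{780}$ ($D{\left(F \right)} = 3 - - \frac{1}{195 \left(-4\right)} = 3 - \left(- \frac{1}{195}\right) \left(- \frac{1}{4}\right) = 3 - \frac{1}{780} = \frac{2339}{780}$)
$\frac{O{\left(-212 \right)}}{D{\left(98 \right)}} + \frac{\left(-2\right) 6 - 96}{-33333} = \frac{-2 + \left(-212\right)^{2}}{\frac{2339}{780}} + \frac{\left(-2\right) 6 - 96}{-33333} = \left(-2 + 44944\right) \frac{780}{2339} + \left(-12 - 96\right) \left(- \frac{1}{33333}\right) = 44942 \cdot \frac{780}{2339} - - \frac{36}{11111} = \frac{35054760}{2339} + \frac{36}{11111} = \frac{389493522564}{25988629}$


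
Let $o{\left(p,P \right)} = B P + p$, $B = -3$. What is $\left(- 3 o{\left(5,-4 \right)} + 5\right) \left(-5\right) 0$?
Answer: $0$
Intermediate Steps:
$o{\left(p,P \right)} = p - 3 P$ ($o{\left(p,P \right)} = - 3 P + p = p - 3 P$)
$\left(- 3 o{\left(5,-4 \right)} + 5\right) \left(-5\right) 0 = \left(- 3 \left(5 - -12\right) + 5\right) \left(-5\right) 0 = \left(- 3 \left(5 + 12\right) + 5\right) \left(-5\right) 0 = \left(\left(-3\right) 17 + 5\right) \left(-5\right) 0 = \left(-51 + 5\right) \left(-5\right) 0 = \left(-46\right) \left(-5\right) 0 = 230 \cdot 0 = 0$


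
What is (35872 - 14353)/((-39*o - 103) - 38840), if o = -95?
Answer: -7173/11746 ≈ -0.61068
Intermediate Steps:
(35872 - 14353)/((-39*o - 103) - 38840) = (35872 - 14353)/((-39*(-95) - 103) - 38840) = 21519/((3705 - 103) - 38840) = 21519/(3602 - 38840) = 21519/(-35238) = 21519*(-1/35238) = -7173/11746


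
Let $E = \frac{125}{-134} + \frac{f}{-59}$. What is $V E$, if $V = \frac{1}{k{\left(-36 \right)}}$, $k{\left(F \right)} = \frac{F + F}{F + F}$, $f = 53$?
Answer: $- \frac{14477}{7906} \approx -1.8311$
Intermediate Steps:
$k{\left(F \right)} = 1$ ($k{\left(F \right)} = \frac{2 F}{2 F} = 2 F \frac{1}{2 F} = 1$)
$V = 1$ ($V = 1^{-1} = 1$)
$E = - \frac{14477}{7906}$ ($E = \frac{125}{-134} + \frac{53}{-59} = 125 \left(- \frac{1}{134}\right) + 53 \left(- \frac{1}{59}\right) = - \frac{125}{134} - \frac{53}{59} = - \frac{14477}{7906} \approx -1.8311$)
$V E = 1 \left(- \frac{14477}{7906}\right) = - \frac{14477}{7906}$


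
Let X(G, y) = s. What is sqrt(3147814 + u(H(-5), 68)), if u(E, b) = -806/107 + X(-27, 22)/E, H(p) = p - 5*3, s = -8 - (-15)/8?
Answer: sqrt(57662783600410)/4280 ≈ 1774.2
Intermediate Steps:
s = -49/8 (s = -8 - (-15)/8 = -8 - 1*(-15/8) = -8 + 15/8 = -49/8 ≈ -6.1250)
X(G, y) = -49/8
H(p) = -15 + p (H(p) = p - 15 = -15 + p)
u(E, b) = -806/107 - 49/(8*E)
sqrt(3147814 + u(H(-5), 68)) = sqrt(3147814 + (-5243 - 6448*(-15 - 5))/(856*(-15 - 5))) = sqrt(3147814 + (1/856)*(-5243 - 6448*(-20))/(-20)) = sqrt(3147814 + (1/856)*(-1/20)*(-5243 + 128960)) = sqrt(3147814 + (1/856)*(-1/20)*123717) = sqrt(3147814 - 123717/17120) = sqrt(53890451963/17120) = sqrt(57662783600410)/4280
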